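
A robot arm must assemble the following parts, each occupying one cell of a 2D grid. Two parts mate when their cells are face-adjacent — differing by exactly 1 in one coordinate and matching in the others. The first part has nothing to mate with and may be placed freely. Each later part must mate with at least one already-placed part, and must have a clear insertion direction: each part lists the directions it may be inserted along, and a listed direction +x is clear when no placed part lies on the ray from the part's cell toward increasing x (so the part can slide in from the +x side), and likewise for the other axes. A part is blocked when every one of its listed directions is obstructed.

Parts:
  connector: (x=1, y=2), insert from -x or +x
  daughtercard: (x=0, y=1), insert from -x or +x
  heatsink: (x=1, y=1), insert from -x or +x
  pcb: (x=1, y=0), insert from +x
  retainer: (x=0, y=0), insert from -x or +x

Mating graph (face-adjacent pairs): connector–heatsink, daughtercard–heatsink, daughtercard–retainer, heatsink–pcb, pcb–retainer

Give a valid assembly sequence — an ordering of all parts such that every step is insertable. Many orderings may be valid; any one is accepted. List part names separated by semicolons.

retainer; daughtercard; heatsink; connector; pcb

1. retainer@(0, 0) [-x clear] — {retainer}
2. daughtercard@(0, 1) [-x clear] — {daughtercard, retainer}
3. heatsink@(1, 1) [+x clear] — {daughtercard, heatsink, retainer}
4. connector@(1, 2) [-x clear] — {connector, daughtercard, heatsink, retainer}
5. pcb@(1, 0) [+x clear] — {connector, daughtercard, heatsink, pcb, retainer}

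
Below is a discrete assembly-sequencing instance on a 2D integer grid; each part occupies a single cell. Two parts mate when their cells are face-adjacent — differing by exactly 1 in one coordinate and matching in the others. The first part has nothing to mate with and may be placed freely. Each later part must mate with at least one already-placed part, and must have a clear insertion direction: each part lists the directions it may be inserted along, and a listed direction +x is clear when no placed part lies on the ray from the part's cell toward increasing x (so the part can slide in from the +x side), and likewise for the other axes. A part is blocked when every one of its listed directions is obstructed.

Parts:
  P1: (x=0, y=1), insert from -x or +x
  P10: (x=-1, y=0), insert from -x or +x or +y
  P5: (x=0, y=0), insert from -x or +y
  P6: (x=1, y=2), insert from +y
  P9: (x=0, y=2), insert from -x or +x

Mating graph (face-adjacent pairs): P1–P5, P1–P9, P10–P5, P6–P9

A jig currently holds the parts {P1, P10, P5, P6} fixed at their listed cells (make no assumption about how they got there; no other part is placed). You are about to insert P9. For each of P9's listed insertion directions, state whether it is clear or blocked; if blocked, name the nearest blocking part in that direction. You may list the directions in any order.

-x: ray from P9(0, 2) has no placed part ⇒ clear
+x: nearest on ray is P6@(1, 2) ⇒ blocked

+x: blocked by P6; -x: clear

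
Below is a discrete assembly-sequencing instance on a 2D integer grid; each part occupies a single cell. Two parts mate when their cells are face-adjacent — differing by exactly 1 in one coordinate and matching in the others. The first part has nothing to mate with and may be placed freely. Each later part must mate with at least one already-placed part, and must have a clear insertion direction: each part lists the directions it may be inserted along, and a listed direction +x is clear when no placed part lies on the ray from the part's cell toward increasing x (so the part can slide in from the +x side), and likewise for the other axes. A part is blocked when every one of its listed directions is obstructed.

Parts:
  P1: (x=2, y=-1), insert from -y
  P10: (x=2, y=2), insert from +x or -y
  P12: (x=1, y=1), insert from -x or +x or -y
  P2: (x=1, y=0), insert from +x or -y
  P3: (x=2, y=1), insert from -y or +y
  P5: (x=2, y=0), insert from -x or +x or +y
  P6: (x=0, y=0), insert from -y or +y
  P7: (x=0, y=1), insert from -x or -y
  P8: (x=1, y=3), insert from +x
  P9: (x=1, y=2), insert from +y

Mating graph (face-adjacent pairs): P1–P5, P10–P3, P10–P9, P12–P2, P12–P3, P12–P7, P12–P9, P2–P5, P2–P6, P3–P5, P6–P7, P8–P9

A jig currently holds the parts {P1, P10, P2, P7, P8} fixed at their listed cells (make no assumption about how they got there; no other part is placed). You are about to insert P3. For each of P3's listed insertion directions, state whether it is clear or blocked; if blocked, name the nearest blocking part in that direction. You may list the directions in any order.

-y: nearest on ray is P1@(2, -1) ⇒ blocked
+y: nearest on ray is P10@(2, 2) ⇒ blocked

+y: blocked by P10; -y: blocked by P1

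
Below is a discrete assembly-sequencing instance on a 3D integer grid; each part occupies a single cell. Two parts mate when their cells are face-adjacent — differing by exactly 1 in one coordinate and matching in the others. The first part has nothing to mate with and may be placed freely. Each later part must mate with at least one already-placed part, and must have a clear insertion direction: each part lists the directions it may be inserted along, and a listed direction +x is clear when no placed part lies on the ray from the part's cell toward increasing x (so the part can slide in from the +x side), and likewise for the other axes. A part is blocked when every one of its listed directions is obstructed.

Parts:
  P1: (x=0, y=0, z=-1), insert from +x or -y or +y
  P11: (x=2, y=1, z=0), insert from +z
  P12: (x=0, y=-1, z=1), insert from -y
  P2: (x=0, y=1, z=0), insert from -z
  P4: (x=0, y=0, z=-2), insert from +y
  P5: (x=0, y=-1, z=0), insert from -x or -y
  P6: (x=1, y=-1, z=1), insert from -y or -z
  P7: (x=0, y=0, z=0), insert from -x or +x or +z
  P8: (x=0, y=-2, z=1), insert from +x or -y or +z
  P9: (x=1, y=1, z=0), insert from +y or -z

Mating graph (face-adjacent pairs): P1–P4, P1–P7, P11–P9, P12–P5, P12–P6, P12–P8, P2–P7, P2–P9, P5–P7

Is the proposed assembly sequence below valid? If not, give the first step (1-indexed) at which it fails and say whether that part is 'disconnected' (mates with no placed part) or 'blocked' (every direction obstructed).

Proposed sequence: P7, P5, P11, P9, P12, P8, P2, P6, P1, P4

Invalid at step 3 (disconnected)

1. P7@(0, 0, 0) [-x clear] — {P7}
2. P5@(0, -1, 0) [-x clear] — {P5, P7}
3. P11@(2, 1, 0) — no placed neighbour ⇒ disconnected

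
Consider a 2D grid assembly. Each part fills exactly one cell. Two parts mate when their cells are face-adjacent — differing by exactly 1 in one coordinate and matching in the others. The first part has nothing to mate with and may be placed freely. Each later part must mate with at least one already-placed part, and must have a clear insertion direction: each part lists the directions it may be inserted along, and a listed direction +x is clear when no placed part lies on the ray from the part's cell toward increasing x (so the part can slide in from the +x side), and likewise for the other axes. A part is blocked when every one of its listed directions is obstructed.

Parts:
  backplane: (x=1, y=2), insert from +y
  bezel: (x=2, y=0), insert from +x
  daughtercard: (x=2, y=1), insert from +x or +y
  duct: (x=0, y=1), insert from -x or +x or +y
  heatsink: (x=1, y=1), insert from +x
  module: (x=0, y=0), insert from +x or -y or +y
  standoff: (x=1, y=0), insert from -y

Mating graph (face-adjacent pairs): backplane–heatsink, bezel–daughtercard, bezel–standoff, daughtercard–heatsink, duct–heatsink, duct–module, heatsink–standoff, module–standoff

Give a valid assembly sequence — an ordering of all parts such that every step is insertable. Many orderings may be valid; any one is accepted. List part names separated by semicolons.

backplane; heatsink; daughtercard; bezel; duct; module; standoff

1. backplane@(1, 2) [+y clear] — {backplane}
2. heatsink@(1, 1) [+x clear] — {backplane, heatsink}
3. daughtercard@(2, 1) [+x clear] — {backplane, daughtercard, heatsink}
4. bezel@(2, 0) [+x clear] — {backplane, bezel, daughtercard, heatsink}
5. duct@(0, 1) [-x clear] — {backplane, bezel, daughtercard, duct, heatsink}
6. module@(0, 0) [-y clear] — {backplane, bezel, daughtercard, duct, heatsink, module}
7. standoff@(1, 0) [-y clear] — {backplane, bezel, daughtercard, duct, heatsink, module, standoff}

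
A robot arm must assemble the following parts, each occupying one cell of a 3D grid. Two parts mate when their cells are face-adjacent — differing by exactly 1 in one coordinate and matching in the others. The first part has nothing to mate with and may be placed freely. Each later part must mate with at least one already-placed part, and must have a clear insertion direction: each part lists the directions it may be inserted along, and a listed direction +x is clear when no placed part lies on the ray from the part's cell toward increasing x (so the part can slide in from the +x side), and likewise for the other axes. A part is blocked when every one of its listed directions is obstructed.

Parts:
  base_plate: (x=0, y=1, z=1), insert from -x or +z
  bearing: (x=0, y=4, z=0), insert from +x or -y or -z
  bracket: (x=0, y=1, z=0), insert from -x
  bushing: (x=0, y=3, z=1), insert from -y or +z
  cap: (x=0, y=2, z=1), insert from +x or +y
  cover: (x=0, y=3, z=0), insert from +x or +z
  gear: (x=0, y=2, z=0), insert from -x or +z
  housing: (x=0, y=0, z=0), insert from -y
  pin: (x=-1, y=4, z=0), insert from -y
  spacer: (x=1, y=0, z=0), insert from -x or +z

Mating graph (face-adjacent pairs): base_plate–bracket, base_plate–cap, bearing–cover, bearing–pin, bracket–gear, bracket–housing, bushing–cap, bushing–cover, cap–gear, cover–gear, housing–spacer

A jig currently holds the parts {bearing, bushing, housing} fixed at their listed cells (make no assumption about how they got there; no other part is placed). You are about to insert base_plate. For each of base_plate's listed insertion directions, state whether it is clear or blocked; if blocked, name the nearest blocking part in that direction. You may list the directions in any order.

-x: ray from base_plate(0, 1, 1) has no placed part ⇒ clear
+z: ray from base_plate(0, 1, 1) has no placed part ⇒ clear

+z: clear; -x: clear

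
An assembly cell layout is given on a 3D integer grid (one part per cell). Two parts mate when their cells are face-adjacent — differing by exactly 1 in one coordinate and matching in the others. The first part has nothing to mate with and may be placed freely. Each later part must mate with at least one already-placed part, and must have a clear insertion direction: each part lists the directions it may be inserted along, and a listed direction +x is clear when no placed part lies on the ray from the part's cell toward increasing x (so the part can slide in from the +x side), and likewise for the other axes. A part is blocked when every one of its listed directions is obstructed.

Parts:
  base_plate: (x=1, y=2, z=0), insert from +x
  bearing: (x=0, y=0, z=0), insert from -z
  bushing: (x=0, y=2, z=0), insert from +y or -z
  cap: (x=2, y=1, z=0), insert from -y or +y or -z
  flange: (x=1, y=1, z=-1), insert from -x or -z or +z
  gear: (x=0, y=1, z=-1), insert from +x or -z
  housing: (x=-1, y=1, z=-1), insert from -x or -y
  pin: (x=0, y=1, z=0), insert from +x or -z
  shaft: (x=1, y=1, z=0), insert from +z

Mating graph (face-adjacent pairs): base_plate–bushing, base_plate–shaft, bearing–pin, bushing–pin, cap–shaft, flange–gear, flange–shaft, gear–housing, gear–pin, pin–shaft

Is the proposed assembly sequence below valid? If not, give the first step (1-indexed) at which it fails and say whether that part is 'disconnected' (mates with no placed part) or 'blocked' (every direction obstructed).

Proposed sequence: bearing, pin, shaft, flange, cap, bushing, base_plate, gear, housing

Valid

1. bearing@(0, 0, 0) [-z clear] — {bearing}
2. pin@(0, 1, 0) [+x clear] — {bearing, pin}
3. shaft@(1, 1, 0) [+z clear] — {bearing, pin, shaft}
4. flange@(1, 1, -1) [-x clear] — {bearing, flange, pin, shaft}
5. cap@(2, 1, 0) [-y clear] — {bearing, cap, flange, pin, shaft}
6. bushing@(0, 2, 0) [+y clear] — {bearing, bushing, cap, flange, pin, shaft}
7. base_plate@(1, 2, 0) [+x clear] — {base_plate, bearing, bushing, cap, flange, pin, shaft}
8. gear@(0, 1, -1) [-z clear] — {base_plate, bearing, bushing, cap, flange, gear, pin, shaft}
9. housing@(-1, 1, -1) [-x clear] — {base_plate, bearing, bushing, cap, flange, gear, housing, pin, shaft}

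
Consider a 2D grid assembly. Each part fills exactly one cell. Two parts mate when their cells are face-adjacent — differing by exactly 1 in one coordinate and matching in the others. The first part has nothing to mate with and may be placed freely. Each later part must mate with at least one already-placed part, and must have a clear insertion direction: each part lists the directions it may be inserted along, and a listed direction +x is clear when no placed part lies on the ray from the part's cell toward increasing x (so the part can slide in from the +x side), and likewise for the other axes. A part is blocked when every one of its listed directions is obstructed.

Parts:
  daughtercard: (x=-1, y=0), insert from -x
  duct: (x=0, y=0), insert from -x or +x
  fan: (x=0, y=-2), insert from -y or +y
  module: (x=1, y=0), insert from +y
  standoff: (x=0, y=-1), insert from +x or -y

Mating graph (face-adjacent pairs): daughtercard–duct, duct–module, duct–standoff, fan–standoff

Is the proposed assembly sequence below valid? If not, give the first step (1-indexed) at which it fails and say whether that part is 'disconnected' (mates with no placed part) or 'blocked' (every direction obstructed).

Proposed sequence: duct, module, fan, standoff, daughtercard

1. duct@(0, 0) [-x clear] — {duct}
2. module@(1, 0) [+y clear] — {duct, module}
3. fan@(0, -2) — no placed neighbour ⇒ disconnected

Invalid at step 3 (disconnected)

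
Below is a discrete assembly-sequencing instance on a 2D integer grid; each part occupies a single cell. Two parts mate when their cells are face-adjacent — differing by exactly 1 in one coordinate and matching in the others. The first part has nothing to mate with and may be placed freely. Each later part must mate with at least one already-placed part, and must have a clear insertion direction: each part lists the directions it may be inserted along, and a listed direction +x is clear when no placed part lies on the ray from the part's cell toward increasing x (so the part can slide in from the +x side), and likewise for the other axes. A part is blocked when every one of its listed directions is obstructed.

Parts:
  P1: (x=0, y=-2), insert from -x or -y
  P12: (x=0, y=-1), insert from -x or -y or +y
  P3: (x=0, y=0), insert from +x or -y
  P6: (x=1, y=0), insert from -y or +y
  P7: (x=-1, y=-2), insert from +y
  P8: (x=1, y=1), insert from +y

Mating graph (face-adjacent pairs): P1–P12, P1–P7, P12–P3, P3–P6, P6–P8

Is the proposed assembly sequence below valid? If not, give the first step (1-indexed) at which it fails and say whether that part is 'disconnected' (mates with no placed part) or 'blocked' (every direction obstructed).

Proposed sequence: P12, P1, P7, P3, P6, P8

Valid

1. P12@(0, -1) [-x clear] — {P12}
2. P1@(0, -2) [-x clear] — {P1, P12}
3. P7@(-1, -2) [+y clear] — {P1, P12, P7}
4. P3@(0, 0) [+x clear] — {P1, P12, P3, P7}
5. P6@(1, 0) [-y clear] — {P1, P12, P3, P6, P7}
6. P8@(1, 1) [+y clear] — {P1, P12, P3, P6, P7, P8}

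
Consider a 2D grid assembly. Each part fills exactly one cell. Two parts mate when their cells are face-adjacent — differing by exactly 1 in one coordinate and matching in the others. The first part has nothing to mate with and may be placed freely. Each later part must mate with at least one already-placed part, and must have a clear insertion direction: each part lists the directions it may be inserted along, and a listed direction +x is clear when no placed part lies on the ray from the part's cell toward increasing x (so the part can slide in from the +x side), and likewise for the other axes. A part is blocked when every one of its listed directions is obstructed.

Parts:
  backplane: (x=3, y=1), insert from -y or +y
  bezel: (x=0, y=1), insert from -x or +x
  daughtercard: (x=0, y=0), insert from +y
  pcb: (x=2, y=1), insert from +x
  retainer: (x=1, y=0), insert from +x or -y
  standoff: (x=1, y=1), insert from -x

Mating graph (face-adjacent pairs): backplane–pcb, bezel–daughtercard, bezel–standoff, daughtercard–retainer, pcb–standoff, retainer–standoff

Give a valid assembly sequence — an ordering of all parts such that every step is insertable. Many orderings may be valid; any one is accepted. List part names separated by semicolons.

pcb; backplane; standoff; retainer; daughtercard; bezel

1. pcb@(2, 1) [+x clear] — {pcb}
2. backplane@(3, 1) [-y clear] — {backplane, pcb}
3. standoff@(1, 1) [-x clear] — {backplane, pcb, standoff}
4. retainer@(1, 0) [+x clear] — {backplane, pcb, retainer, standoff}
5. daughtercard@(0, 0) [+y clear] — {backplane, daughtercard, pcb, retainer, standoff}
6. bezel@(0, 1) [-x clear] — {backplane, bezel, daughtercard, pcb, retainer, standoff}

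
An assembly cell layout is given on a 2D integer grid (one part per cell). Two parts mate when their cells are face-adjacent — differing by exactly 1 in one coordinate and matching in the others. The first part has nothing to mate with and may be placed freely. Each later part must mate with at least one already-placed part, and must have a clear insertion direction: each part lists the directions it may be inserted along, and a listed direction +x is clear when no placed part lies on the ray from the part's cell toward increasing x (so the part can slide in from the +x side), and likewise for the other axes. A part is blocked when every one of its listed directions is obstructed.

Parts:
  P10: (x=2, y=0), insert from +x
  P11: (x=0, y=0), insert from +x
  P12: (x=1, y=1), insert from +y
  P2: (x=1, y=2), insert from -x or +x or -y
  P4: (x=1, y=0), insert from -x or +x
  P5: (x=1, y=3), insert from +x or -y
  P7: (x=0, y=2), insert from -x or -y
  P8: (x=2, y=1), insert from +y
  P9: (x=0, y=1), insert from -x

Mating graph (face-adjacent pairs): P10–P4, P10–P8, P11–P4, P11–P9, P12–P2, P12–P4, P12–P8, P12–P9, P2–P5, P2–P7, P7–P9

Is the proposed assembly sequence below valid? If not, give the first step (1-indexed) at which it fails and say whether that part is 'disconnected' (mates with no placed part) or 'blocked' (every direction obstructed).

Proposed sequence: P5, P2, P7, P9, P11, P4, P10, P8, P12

1. P5@(1, 3) [+x clear] — {P5}
2. P2@(1, 2) [-x clear] — {P2, P5}
3. P7@(0, 2) [-x clear] — {P2, P5, P7}
4. P9@(0, 1) [-x clear] — {P2, P5, P7, P9}
5. P11@(0, 0) [+x clear] — {P11, P2, P5, P7, P9}
6. P4@(1, 0) [+x clear] — {P11, P2, P4, P5, P7, P9}
7. P10@(2, 0) [+x clear] — {P10, P11, P2, P4, P5, P7, P9}
8. P8@(2, 1) [+y clear] — {P10, P11, P2, P4, P5, P7, P8, P9}
9. P12@(1, 1) — +y all obstructed ⇒ blocked

Invalid at step 9 (blocked)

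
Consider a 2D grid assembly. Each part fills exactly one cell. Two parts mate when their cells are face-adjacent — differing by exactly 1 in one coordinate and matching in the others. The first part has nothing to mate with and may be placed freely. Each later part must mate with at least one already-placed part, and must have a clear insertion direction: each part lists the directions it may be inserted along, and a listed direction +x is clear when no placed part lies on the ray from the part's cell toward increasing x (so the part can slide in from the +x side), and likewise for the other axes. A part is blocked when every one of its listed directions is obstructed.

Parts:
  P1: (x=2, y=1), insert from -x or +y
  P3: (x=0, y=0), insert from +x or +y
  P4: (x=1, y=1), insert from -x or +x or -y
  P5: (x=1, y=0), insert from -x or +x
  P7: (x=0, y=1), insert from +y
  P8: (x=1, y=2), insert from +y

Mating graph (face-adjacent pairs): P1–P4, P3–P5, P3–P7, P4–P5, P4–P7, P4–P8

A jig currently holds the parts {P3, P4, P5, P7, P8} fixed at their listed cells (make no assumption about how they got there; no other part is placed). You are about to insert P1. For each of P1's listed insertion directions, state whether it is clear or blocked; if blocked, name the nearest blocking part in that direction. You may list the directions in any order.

-x: nearest on ray is P4@(1, 1) ⇒ blocked
+y: ray from P1(2, 1) has no placed part ⇒ clear

+y: clear; -x: blocked by P4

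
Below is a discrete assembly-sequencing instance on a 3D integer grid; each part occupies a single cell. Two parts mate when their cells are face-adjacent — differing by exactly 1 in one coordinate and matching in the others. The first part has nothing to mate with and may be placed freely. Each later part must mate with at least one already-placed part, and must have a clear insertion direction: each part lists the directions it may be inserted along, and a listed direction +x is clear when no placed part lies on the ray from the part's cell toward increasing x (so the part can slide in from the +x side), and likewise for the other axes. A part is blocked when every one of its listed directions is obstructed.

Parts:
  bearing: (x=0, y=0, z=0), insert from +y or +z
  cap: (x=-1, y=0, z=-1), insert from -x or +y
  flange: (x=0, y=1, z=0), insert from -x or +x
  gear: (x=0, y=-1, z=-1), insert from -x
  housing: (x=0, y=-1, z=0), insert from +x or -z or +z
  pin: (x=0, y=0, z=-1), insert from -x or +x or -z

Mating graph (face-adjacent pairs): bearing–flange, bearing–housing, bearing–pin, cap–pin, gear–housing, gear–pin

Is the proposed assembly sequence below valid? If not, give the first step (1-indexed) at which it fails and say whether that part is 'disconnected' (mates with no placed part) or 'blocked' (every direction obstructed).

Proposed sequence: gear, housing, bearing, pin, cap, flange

1. gear@(0, -1, -1) [-x clear] — {gear}
2. housing@(0, -1, 0) [+x clear] — {gear, housing}
3. bearing@(0, 0, 0) [+y clear] — {bearing, gear, housing}
4. pin@(0, 0, -1) [-x clear] — {bearing, gear, housing, pin}
5. cap@(-1, 0, -1) [-x clear] — {bearing, cap, gear, housing, pin}
6. flange@(0, 1, 0) [-x clear] — {bearing, cap, flange, gear, housing, pin}

Valid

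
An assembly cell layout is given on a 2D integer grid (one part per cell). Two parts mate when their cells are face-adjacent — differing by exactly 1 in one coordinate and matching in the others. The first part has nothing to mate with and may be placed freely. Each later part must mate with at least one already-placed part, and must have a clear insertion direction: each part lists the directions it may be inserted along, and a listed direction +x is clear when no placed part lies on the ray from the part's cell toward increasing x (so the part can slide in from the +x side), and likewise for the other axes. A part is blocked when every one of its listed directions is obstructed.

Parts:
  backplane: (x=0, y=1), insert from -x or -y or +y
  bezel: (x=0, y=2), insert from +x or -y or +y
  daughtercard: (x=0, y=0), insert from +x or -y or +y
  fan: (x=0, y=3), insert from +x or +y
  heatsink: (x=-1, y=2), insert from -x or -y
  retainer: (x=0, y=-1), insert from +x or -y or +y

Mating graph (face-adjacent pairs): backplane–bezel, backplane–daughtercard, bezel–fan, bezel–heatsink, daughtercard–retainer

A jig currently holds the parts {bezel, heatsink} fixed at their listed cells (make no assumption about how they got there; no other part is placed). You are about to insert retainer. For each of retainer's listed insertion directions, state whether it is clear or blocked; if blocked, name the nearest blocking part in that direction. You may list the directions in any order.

+x: clear; +y: blocked by bezel; -y: clear

+x: ray from retainer(0, -1) has no placed part ⇒ clear
-y: ray from retainer(0, -1) has no placed part ⇒ clear
+y: nearest on ray is bezel@(0, 2) ⇒ blocked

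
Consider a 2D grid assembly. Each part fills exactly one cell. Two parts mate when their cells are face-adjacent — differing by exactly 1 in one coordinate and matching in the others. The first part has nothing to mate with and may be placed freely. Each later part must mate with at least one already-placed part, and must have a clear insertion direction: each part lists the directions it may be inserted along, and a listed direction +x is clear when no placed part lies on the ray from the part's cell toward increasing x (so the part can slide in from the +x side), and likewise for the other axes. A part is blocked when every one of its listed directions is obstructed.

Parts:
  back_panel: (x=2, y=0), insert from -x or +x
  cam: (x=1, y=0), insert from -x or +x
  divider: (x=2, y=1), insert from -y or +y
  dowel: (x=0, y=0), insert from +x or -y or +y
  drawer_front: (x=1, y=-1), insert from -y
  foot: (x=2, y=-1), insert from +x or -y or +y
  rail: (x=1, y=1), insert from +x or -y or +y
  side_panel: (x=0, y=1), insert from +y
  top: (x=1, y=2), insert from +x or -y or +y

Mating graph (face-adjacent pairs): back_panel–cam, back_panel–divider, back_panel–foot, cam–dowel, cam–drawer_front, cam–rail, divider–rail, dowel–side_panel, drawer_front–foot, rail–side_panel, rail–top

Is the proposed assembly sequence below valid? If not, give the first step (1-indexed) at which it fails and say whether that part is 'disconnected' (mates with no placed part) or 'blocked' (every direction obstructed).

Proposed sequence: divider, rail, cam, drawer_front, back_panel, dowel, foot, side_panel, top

1. divider@(2, 1) [-y clear] — {divider}
2. rail@(1, 1) [-y clear] — {divider, rail}
3. cam@(1, 0) [-x clear] — {cam, divider, rail}
4. drawer_front@(1, -1) [-y clear] — {cam, divider, drawer_front, rail}
5. back_panel@(2, 0) [+x clear] — {back_panel, cam, divider, drawer_front, rail}
6. dowel@(0, 0) [-y clear] — {back_panel, cam, divider, dowel, drawer_front, rail}
7. foot@(2, -1) [+x clear] — {back_panel, cam, divider, dowel, drawer_front, foot, rail}
8. side_panel@(0, 1) [+y clear] — {back_panel, cam, divider, dowel, drawer_front, foot, rail, side_panel}
9. top@(1, 2) [+x clear] — {back_panel, cam, divider, dowel, drawer_front, foot, rail, side_panel, top}

Valid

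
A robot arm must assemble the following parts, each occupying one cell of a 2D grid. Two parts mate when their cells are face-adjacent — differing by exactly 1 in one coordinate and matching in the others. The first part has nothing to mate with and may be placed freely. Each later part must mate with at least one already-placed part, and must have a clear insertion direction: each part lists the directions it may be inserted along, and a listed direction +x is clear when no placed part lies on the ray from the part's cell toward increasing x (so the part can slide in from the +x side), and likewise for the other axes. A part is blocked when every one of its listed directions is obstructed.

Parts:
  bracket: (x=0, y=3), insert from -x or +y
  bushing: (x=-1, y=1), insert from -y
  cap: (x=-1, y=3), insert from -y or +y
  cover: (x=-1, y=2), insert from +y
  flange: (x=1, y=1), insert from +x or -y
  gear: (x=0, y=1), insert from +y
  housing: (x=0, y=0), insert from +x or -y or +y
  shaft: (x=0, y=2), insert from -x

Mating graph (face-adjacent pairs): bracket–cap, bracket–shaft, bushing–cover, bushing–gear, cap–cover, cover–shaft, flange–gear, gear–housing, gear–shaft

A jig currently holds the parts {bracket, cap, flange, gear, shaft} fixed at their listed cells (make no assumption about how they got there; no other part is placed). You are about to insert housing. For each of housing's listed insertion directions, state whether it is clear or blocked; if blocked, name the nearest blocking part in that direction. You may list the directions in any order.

+x: ray from housing(0, 0) has no placed part ⇒ clear
-y: ray from housing(0, 0) has no placed part ⇒ clear
+y: nearest on ray is gear@(0, 1) ⇒ blocked

+x: clear; +y: blocked by gear; -y: clear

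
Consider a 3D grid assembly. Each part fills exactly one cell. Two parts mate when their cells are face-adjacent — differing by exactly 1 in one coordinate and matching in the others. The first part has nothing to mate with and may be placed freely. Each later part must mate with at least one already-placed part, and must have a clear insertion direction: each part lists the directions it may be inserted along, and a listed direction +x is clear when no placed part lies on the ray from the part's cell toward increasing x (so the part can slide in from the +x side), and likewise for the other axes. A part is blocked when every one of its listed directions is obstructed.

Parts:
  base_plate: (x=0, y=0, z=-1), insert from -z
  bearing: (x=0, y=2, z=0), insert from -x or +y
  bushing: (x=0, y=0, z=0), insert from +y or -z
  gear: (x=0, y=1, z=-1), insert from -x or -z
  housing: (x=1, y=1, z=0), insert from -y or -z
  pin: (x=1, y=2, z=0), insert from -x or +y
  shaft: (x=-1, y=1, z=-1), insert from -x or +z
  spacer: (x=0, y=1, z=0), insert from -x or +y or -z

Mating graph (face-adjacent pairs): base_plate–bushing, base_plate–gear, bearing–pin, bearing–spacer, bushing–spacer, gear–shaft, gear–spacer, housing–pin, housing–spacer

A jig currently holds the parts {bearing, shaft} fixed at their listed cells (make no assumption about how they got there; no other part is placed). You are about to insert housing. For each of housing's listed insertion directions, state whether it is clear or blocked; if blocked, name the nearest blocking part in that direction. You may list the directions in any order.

-y: ray from housing(1, 1, 0) has no placed part ⇒ clear
-z: ray from housing(1, 1, 0) has no placed part ⇒ clear

-y: clear; -z: clear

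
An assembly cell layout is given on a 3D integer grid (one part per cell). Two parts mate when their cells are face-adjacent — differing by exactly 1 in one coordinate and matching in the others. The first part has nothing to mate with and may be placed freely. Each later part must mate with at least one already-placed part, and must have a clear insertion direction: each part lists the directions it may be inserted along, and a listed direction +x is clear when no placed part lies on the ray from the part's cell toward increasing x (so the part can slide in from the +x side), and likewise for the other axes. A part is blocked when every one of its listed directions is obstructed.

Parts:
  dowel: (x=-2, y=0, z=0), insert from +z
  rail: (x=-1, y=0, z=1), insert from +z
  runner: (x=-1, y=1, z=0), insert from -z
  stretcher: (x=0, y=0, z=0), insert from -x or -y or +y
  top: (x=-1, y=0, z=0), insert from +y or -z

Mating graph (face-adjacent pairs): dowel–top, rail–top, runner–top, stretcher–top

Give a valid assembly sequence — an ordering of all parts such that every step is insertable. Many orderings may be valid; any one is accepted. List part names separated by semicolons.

runner; top; rail; stretcher; dowel

1. runner@(-1, 1, 0) [-z clear] — {runner}
2. top@(-1, 0, 0) [-z clear] — {runner, top}
3. rail@(-1, 0, 1) [+z clear] — {rail, runner, top}
4. stretcher@(0, 0, 0) [-y clear] — {rail, runner, stretcher, top}
5. dowel@(-2, 0, 0) [+z clear] — {dowel, rail, runner, stretcher, top}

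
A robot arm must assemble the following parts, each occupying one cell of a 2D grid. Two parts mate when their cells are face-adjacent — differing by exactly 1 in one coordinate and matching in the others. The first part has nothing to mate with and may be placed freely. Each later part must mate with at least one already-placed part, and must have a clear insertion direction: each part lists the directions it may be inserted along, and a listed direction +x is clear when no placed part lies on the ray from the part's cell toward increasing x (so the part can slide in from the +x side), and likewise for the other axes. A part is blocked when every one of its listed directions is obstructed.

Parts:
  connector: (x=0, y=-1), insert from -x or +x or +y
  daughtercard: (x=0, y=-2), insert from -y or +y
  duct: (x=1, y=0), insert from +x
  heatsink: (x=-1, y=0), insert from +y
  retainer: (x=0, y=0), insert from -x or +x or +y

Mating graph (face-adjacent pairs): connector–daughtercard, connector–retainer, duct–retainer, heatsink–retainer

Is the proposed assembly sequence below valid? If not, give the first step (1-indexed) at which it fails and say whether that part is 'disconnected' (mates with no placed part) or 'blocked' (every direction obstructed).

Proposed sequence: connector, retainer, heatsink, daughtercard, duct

Valid

1. connector@(0, -1) [-x clear] — {connector}
2. retainer@(0, 0) [-x clear] — {connector, retainer}
3. heatsink@(-1, 0) [+y clear] — {connector, heatsink, retainer}
4. daughtercard@(0, -2) [-y clear] — {connector, daughtercard, heatsink, retainer}
5. duct@(1, 0) [+x clear] — {connector, daughtercard, duct, heatsink, retainer}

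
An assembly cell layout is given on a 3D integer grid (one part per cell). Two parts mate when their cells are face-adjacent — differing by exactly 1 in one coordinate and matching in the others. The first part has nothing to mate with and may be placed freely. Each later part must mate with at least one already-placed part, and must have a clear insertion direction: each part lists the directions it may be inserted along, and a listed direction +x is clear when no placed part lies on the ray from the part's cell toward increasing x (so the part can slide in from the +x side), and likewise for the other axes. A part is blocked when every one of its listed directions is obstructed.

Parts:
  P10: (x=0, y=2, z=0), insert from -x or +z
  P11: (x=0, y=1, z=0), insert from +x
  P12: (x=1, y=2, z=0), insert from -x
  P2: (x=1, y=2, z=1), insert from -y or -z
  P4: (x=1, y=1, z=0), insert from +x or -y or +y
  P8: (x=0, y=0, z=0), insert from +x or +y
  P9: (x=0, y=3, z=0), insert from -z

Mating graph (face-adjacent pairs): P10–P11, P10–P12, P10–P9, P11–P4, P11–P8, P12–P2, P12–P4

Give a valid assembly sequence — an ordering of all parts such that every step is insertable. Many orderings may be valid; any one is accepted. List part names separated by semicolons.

1. P8@(0, 0, 0) [+x clear] — {P8}
2. P11@(0, 1, 0) [+x clear] — {P11, P8}
3. P4@(1, 1, 0) [+x clear] — {P11, P4, P8}
4. P12@(1, 2, 0) [-x clear] — {P11, P12, P4, P8}
5. P10@(0, 2, 0) [-x clear] — {P10, P11, P12, P4, P8}
6. P9@(0, 3, 0) [-z clear] — {P10, P11, P12, P4, P8, P9}
7. P2@(1, 2, 1) [-y clear] — {P10, P11, P12, P2, P4, P8, P9}

P8; P11; P4; P12; P10; P9; P2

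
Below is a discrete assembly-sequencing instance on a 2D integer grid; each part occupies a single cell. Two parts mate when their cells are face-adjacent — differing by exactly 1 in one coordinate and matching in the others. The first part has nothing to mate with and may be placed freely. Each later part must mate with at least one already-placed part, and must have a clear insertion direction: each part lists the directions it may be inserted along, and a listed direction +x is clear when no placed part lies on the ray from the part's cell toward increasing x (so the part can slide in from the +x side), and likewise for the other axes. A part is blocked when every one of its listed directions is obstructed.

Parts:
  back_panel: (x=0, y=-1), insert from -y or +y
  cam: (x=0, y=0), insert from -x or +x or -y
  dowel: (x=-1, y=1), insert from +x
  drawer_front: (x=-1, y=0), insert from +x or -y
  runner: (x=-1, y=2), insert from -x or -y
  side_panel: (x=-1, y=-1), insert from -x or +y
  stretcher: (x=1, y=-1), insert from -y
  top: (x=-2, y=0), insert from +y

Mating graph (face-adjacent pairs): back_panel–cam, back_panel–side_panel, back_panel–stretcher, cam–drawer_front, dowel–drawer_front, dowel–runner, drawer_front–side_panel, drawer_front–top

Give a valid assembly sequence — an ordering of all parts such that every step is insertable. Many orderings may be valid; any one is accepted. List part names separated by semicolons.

back_panel; side_panel; stretcher; drawer_front; top; dowel; runner; cam

1. back_panel@(0, -1) [-y clear] — {back_panel}
2. side_panel@(-1, -1) [-x clear] — {back_panel, side_panel}
3. stretcher@(1, -1) [-y clear] — {back_panel, side_panel, stretcher}
4. drawer_front@(-1, 0) [+x clear] — {back_panel, drawer_front, side_panel, stretcher}
5. top@(-2, 0) [+y clear] — {back_panel, drawer_front, side_panel, stretcher, top}
6. dowel@(-1, 1) [+x clear] — {back_panel, dowel, drawer_front, side_panel, stretcher, top}
7. runner@(-1, 2) [-x clear] — {back_panel, dowel, drawer_front, runner, side_panel, stretcher, top}
8. cam@(0, 0) [+x clear] — {back_panel, cam, dowel, drawer_front, runner, side_panel, stretcher, top}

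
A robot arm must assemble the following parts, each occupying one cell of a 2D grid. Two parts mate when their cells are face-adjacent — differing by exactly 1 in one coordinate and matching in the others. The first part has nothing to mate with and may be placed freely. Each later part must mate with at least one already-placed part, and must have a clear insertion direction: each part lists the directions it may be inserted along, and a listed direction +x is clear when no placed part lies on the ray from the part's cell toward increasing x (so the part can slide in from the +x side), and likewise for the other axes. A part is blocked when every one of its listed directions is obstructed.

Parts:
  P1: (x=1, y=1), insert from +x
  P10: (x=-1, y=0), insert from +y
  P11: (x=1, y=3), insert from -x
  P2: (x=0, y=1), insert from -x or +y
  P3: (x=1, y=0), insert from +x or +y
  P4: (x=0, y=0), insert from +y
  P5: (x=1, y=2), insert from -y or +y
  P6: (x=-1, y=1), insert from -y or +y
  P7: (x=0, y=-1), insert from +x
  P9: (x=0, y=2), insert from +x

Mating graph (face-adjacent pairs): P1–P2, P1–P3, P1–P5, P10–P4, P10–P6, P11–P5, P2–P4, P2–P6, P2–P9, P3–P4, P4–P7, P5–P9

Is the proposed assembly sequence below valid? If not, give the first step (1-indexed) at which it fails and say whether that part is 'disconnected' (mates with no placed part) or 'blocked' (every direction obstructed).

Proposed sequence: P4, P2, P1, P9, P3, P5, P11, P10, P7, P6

Valid

1. P4@(0, 0) [+y clear] — {P4}
2. P2@(0, 1) [-x clear] — {P2, P4}
3. P1@(1, 1) [+x clear] — {P1, P2, P4}
4. P9@(0, 2) [+x clear] — {P1, P2, P4, P9}
5. P3@(1, 0) [+x clear] — {P1, P2, P3, P4, P9}
6. P5@(1, 2) [+y clear] — {P1, P2, P3, P4, P5, P9}
7. P11@(1, 3) [-x clear] — {P1, P11, P2, P3, P4, P5, P9}
8. P10@(-1, 0) [+y clear] — {P1, P10, P11, P2, P3, P4, P5, P9}
9. P7@(0, -1) [+x clear] — {P1, P10, P11, P2, P3, P4, P5, P7, P9}
10. P6@(-1, 1) [+y clear] — {P1, P10, P11, P2, P3, P4, P5, P6, P7, P9}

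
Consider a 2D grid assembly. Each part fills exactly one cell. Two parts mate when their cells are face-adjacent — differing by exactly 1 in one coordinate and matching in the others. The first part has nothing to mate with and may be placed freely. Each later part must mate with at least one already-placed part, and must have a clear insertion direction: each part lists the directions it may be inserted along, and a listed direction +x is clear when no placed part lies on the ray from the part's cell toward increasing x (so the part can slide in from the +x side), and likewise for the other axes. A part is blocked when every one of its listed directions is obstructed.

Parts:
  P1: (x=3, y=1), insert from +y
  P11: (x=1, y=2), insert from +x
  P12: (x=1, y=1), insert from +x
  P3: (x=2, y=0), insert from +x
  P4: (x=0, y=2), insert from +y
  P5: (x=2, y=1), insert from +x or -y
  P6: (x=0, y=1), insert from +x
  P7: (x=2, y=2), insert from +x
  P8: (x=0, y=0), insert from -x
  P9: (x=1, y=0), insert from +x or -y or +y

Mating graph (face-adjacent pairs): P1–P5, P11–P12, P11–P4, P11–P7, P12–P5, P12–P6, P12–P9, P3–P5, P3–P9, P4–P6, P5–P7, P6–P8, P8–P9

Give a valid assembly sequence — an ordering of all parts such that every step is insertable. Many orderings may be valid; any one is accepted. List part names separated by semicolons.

P8; P9; P3; P6; P12; P4; P5; P1; P11; P7

1. P8@(0, 0) [-x clear] — {P8}
2. P9@(1, 0) [+x clear] — {P8, P9}
3. P3@(2, 0) [+x clear] — {P3, P8, P9}
4. P6@(0, 1) [+x clear] — {P3, P6, P8, P9}
5. P12@(1, 1) [+x clear] — {P12, P3, P6, P8, P9}
6. P4@(0, 2) [+y clear] — {P12, P3, P4, P6, P8, P9}
7. P5@(2, 1) [+x clear] — {P12, P3, P4, P5, P6, P8, P9}
8. P1@(3, 1) [+y clear] — {P1, P12, P3, P4, P5, P6, P8, P9}
9. P11@(1, 2) [+x clear] — {P1, P11, P12, P3, P4, P5, P6, P8, P9}
10. P7@(2, 2) [+x clear] — {P1, P11, P12, P3, P4, P5, P6, P7, P8, P9}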